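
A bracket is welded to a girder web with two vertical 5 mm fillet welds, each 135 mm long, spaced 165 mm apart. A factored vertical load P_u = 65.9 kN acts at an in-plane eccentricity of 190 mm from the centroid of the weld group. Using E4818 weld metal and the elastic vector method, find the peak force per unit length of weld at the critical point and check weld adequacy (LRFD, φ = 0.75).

E48XX → F_EXX = 480 MPa.
Total weld length L_w = 270 mm. Treat welds as unit-width lines.
Polar moment about centroid: J = 2[d³/12 + d(b/2)²] = 2[135³/12 + 135×82.5²] = 2248000 mm³.
Direct shear f_v = P/L_w = 65.9×10³ / 270 = 244.1 N/mm (vertical).
Torsion M = P·e = 65.9×10³ × 190 = 12521000 N·mm.
Critical point at (x, y) = (82.5, 67.5) from centroid. f_tx = M·y/J = 376 N/mm; f_ty = M·x/J = 459.6 N/mm.
Resultant f_max = √[f_tx² + (f_v + f_ty)²] = √[376² + (244.1 + 459.6)²] = 797.8 N/mm.
Capacity per unit length: φr_n = 0.75 × 0.6 × 480 × (0.707 × 5) = 763.6 N/mm.
797.8 > 763.6 → NOT adequate.

f_max ≈ 798 N/mm; NOT adequate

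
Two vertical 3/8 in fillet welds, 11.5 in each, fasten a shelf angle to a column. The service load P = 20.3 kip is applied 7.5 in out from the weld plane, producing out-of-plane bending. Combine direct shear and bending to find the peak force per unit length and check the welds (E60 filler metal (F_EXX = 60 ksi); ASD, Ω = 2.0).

f_max ≈ 3.56 kip/in; adequate

L_w = 2 × 11.5 = 23 in; section modulus (unit throat) S = 2 × L²/6 = 44.08 in².
Direct shear f_v = P/L_w = 20.3/23 = 0.8826 kip/in.
Moment M = P × e = 20.3 × 7.5 = 152.25 kip·in; bending f_b = M/S = 3.454 kip/in.
f_max = √(f_v² + f_b²) = √(0.8826² + 3.454²) = 3.565 kip/in.
r_n/Ω = (1/2.0) × 0.6 × 60 × (0.707 × 0.375) = 4.772 kip/in → adequate.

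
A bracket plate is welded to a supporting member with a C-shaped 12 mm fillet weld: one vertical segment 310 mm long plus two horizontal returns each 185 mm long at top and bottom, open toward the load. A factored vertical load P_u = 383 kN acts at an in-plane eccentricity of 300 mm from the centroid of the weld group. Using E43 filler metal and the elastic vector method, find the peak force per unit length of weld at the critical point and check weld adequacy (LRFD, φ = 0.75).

E43XX → F_EXX = 430 MPa.
Total weld length L_w = 680 mm. Treat welds as unit-width lines.
Centroid: x̄ = 2×185×92.5 / 680 = 50.33 mm from the vertical weld.
Polar moment about centroid: J = I_x + I_y = [310³/12 + 2×185×155²] + [310×50.33² + 2(185³/12 + 185×42.17²)] = 13870000 mm³.
Direct shear f_v = P/L_w = 383×10³ / 680 = 563.2 N/mm (vertical).
Torsion M = P·e = 383×10³ × 300 = 114900000 N·mm.
Critical point at (x, y) = (134.7, 155) from centroid. f_tx = M·y/J = 1284 N/mm; f_ty = M·x/J = 1116 N/mm.
Resultant f_max = √[f_tx² + (f_v + f_ty)²] = √[1284² + (563.2 + 1116)²] = 2114 N/mm.
Capacity per unit length: φr_n = 0.75 × 0.6 × 430 × (0.707 × 12) = 1642 N/mm.
2114 > 1642 → NOT adequate.

f_max ≈ 2110 N/mm; NOT adequate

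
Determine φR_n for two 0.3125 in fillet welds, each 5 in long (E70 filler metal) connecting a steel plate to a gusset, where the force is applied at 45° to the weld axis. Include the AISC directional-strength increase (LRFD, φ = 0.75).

φR_n ≈ 90.3 kip

E70XX → F_EXX = 70 ksi.
t_e = 0.707 × 0.3125 = 0.2209 in; A_we = 0.2209 × 10 = 2.209 in².
Directional factor: 1.0 + 0.5 sin^1.5(45°) = 1.297.
F_nw = 0.6 × 70 × 1.297 = 54.49 ksi.
φR_n = 0.75 × 54.49 × 2.209 = 90.29 kip.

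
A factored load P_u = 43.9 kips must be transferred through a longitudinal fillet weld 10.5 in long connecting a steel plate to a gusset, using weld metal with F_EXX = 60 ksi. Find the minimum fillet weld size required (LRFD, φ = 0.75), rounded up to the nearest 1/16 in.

Total weld length L = 10.5 in.
Required throat t_e = P_u / (φ × 0.6 F_EXX × L) = 43.9 / (0.75 × 0.6 × 60 × 10.5) = 0.1549 in.
Required leg w = t_e / 0.707 = 0.219 in → use 1/4 in.

w = 1/4 in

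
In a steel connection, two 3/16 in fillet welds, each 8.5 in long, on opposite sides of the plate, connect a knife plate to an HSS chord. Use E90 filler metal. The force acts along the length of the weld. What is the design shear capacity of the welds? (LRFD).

φR_n ≈ 91.3 kips

E90XX → F_EXX = 90 ksi.
Effective throat t_e = 0.707 × 0.1875 = 0.1326 in.
Total length L = 17 in; A_we = 0.1326 × 17 = 2.254 in².
F_nw = 0.6 F_EXX = 0.6 × 90 = 54 ksi.
φR_n = 0.75 × 54 × 2.254 = 91.27 kips.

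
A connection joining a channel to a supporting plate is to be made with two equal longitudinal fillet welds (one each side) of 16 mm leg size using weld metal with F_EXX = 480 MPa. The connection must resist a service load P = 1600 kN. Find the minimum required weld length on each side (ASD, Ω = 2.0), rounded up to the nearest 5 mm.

Throat t_e = 0.707 × 16 = 11.31 mm.
r_n/Ω = (0.6 × 480 × 11.31) / 2.0 = 1629 N/mm = 1.629 kN/mm.
L_req = P / (r_n/Ω) = 1600 / 1.629 = 982.2 mm total.
Per side: 982.2 / 2 = 491.1 mm.
Round up → use L = 495 mm on each side.

L = 495 mm on each side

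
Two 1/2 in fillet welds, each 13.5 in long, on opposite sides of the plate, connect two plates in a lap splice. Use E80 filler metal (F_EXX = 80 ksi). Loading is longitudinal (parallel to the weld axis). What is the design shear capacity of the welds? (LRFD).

Effective throat t_e = 0.707 × 0.5 = 0.3535 in.
Total length L = 27 in; A_we = 0.3535 × 27 = 9.544 in².
F_nw = 0.6 F_EXX = 0.6 × 80 = 48 ksi.
φR_n = 0.75 × 48 × 9.544 = 343.6 kips.

φR_n ≈ 344 kips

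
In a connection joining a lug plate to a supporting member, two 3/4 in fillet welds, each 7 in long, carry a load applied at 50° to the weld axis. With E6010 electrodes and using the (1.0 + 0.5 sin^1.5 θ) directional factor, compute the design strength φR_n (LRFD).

E60XX → F_EXX = 60 ksi.
t_e = 0.707 × 0.75 = 0.5302 in; A_we = 0.5302 × 14 = 7.423 in².
Directional factor: 1.0 + 0.5 sin^1.5(50°) = 1.335.
F_nw = 0.6 × 60 × 1.335 = 48.07 ksi.
φR_n = 0.75 × 48.07 × 7.423 = 267.6 kip.

φR_n ≈ 268 kip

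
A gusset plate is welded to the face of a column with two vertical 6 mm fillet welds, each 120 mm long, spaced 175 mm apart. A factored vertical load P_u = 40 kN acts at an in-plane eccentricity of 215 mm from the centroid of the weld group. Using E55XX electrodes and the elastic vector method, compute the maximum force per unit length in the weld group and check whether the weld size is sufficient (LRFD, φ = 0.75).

f_max ≈ 575 N/mm; adequate

E55XX → F_EXX = 550 MPa.
Total weld length L_w = 240 mm. Treat welds as unit-width lines.
Polar moment about centroid: J = 2[d³/12 + d(b/2)²] = 2[120³/12 + 120×87.5²] = 2126000 mm³.
Direct shear f_v = P/L_w = 40×10³ / 240 = 166.7 N/mm (vertical).
Torsion M = P·e = 40×10³ × 215 = 8600000 N·mm.
Critical point at (x, y) = (87.5, 60) from centroid. f_tx = M·y/J = 242.8 N/mm; f_ty = M·x/J = 354 N/mm.
Resultant f_max = √[f_tx² + (f_v + f_ty)²] = √[242.8² + (166.7 + 354)²] = 574.5 N/mm.
Capacity per unit length: φr_n = 0.75 × 0.6 × 550 × (0.707 × 6) = 1050 N/mm.
574.5 ≤ 1050 → adequate.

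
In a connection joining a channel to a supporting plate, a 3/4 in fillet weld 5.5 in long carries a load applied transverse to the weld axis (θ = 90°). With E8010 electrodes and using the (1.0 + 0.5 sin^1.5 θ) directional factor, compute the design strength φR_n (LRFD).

φR_n ≈ 157 kip

E80XX → F_EXX = 80 ksi.
t_e = 0.707 × 0.75 = 0.5302 in; A_we = 0.5302 × 5.5 = 2.916 in².
Directional factor: 1.0 + 0.5 sin^1.5(90°) = 1.5.
F_nw = 0.6 × 80 × 1.5 = 72 ksi.
φR_n = 0.75 × 72 × 2.916 = 157.5 kip.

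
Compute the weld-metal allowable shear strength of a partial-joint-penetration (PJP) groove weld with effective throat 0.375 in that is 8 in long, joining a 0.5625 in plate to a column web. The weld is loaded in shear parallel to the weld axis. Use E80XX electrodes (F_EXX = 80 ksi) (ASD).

Effective throat (given) t_e = 0.375 in.
A_we = 0.375 × 8 = 3 in².
F_nw = 0.6 F_EXX = 48 ksi.
R_n/Ω = (48 × 3) / 2.0 = 72 kip.

R_n/Ω ≈ 72 kip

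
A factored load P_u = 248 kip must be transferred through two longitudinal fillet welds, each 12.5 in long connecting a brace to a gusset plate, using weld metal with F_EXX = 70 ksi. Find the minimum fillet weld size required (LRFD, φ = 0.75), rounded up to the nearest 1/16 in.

w = 1/2 in

Total weld length L = 25 in.
Required throat t_e = P_u / (φ × 0.6 F_EXX × L) = 248 / (0.75 × 0.6 × 70 × 25) = 0.3149 in.
Required leg w = t_e / 0.707 = 0.4454 in → use 1/2 in.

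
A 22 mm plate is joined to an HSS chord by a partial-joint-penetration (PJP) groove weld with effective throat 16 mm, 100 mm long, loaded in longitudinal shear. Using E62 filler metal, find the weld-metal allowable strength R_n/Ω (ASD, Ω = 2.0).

R_n/Ω ≈ 298 kN

E62XX → F_EXX = 620 MPa.
Effective throat (given) t_e = 16 mm.
A_we = 16 × 100 = 1600 mm².
F_nw = 0.6 F_EXX = 372 MPa.
R_n/Ω = (372 × 1600) / 2.0 × 10⁻³ = 297.6 kN.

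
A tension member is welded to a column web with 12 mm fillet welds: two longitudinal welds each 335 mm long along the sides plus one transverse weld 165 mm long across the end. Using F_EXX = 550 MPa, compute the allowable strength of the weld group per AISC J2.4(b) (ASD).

R_n/Ω ≈ 1170 kN

t_e = 0.707 × 12 = 8.484 mm.
R_nwl = 0.6 × 550 × 8.484 × 670 × 10⁻³ = 1876 kN (longitudinal, 2 welds).
R_nwt = 0.6 × 550 × 8.484 × 165 × 10⁻³ = 462 kN (transverse, base value).
(i) R_nwl + R_nwt = 2338 kN; (ii) 0.85 R_nwl + 1.5 R_nwt = 2287 kN.
R_n = max = 2338 kN [governs: (i)]; R_n/Ω = 1169 kN.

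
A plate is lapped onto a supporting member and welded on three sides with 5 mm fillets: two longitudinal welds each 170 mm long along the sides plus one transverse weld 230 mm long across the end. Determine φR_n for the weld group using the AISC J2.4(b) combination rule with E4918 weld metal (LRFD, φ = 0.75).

φR_n ≈ 494 kN

E49XX → F_EXX = 490 MPa.
t_e = 0.707 × 5 = 3.535 mm.
R_nwl = 0.6 × 490 × 3.535 × 340 × 10⁻³ = 353.4 kN (longitudinal, 2 welds).
R_nwt = 0.6 × 490 × 3.535 × 230 × 10⁻³ = 239 kN (transverse, base value).
(i) R_nwl + R_nwt = 592.4 kN; (ii) 0.85 R_nwl + 1.5 R_nwt = 658.9 kN.
R_n = max = 658.9 kN [governs: (ii)]; φR_n = 494.2 kN.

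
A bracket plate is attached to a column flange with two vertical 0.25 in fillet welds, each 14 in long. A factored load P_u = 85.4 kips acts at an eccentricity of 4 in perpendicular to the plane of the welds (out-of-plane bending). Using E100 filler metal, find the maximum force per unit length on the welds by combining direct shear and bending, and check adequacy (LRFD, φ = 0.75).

E100XX → F_EXX = 100 ksi.
L_w = 2 × 14 = 28 in; section modulus (unit throat) S = 2 × L²/6 = 65.33 in².
Direct shear f_v = P/L_w = 85.4/28 = 3.05 kip/in.
Moment M = P × e = 85.4 × 4 = 341.6 kip·in; bending f_b = M/S = 5.229 kip/in.
f_max = √(f_v² + f_b²) = √(3.05² + 5.229²) = 6.053 kip/in.
φr_n = 0.75 × 0.6 × 100 × (0.707 × 0.25) = 7.954 kip/in → adequate.

f_max ≈ 6.05 kip/in; adequate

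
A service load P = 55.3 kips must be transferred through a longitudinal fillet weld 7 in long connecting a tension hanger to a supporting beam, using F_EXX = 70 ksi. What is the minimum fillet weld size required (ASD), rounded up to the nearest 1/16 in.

w = 9/16 in

Total weld length L = 7 in.
Required throat t_e = P × Ω / (0.6 F_EXX × L) = 55.3 × 2.0 / (0.6 × 70 × 7) = 0.3762 in.
Required leg w = t_e / 0.707 = 0.5321 in → use 9/16 in.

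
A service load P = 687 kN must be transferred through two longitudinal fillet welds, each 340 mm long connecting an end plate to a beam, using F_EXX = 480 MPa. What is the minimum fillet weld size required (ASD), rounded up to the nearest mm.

Total weld length L = 680 mm.
Required throat t_e = P × Ω / (0.6 F_EXX × L) = 687 × 2.0 / (0.6 × 480 × 680 × 10⁻³) = 7.016 mm.
Required leg w = t_e / 0.707 = 9.924 mm → use 10 mm.

w = 10 mm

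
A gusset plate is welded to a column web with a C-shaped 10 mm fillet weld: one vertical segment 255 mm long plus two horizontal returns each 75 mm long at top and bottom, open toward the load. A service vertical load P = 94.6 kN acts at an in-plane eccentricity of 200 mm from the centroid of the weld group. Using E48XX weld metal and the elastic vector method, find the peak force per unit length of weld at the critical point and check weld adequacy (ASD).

f_max ≈ 794 N/mm; adequate

E48XX → F_EXX = 480 MPa.
Total weld length L_w = 405 mm. Treat welds as unit-width lines.
Centroid: x̄ = 2×75×37.5 / 405 = 13.89 mm from the vertical weld.
Polar moment about centroid: J = I_x + I_y = [255³/12 + 2×75×127.5²] + [255×13.89² + 2(75³/12 + 75×23.61²)] = 4023000 mm³.
Direct shear f_v = P/L_w = 94.6×10³ / 405 = 233.6 N/mm (vertical).
Torsion M = P·e = 94.6×10³ × 200 = 18920000 N·mm.
Critical point at (x, y) = (61.11, 127.5) from centroid. f_tx = M·y/J = 599.6 N/mm; f_ty = M·x/J = 287.4 N/mm.
Resultant f_max = √[f_tx² + (f_v + f_ty)²] = √[599.6² + (233.6 + 287.4)²] = 794.3 N/mm.
Capacity per unit length: r_n/Ω = (1/2.0) × 0.6 × 480 × (0.707 × 10) = 1018 N/mm.
794.3 ≤ 1018 → adequate.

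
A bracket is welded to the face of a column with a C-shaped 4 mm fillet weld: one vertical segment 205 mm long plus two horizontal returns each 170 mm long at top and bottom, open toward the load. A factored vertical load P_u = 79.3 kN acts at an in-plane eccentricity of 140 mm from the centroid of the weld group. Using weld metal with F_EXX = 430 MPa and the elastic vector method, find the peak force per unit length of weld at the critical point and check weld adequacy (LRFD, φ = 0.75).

f_max ≈ 407 N/mm; adequate

Total weld length L_w = 545 mm. Treat welds as unit-width lines.
Centroid: x̄ = 2×170×85 / 545 = 53.03 mm from the vertical weld.
Polar moment about centroid: J = I_x + I_y = [205³/12 + 2×170×102.5²] + [205×53.03² + 2(170³/12 + 170×31.97²)] = 6033000 mm³.
Direct shear f_v = P/L_w = 79.3×10³ / 545 = 145.5 N/mm (vertical).
Torsion M = P·e = 79.3×10³ × 140 = 11102000 N·mm.
Critical point at (x, y) = (117, 102.5) from centroid. f_tx = M·y/J = 188.6 N/mm; f_ty = M·x/J = 215.3 N/mm.
Resultant f_max = √[f_tx² + (f_v + f_ty)²] = √[188.6² + (145.5 + 215.3)²] = 407.1 N/mm.
Capacity per unit length: φr_n = 0.75 × 0.6 × 430 × (0.707 × 4) = 547.2 N/mm.
407.1 ≤ 547.2 → adequate.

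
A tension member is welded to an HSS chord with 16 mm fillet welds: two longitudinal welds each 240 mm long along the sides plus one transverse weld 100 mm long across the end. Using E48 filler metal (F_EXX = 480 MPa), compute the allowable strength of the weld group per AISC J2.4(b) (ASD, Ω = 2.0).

R_n/Ω ≈ 945 kN

t_e = 0.707 × 16 = 11.31 mm.
R_nwl = 0.6 × 480 × 11.31 × 480 × 10⁻³ = 1564 kN (longitudinal, 2 welds).
R_nwt = 0.6 × 480 × 11.31 × 100 × 10⁻³ = 325.8 kN (transverse, base value).
(i) R_nwl + R_nwt = 1890 kN; (ii) 0.85 R_nwl + 1.5 R_nwt = 1818 kN.
R_n = max = 1890 kN [governs: (i)]; R_n/Ω = 944.8 kN.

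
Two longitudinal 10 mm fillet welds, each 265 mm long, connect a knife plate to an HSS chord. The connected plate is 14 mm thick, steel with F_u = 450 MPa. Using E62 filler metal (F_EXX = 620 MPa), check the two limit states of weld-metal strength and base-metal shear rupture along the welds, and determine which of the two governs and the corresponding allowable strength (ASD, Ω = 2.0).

R_n/Ω ≈ 697 kN (weld metal governs)

t_e = 0.707 × 10 = 7.07 mm; L = 530 mm.
Weld metal: R_n/Ω = (1/2.0) × 0.6 × 620 × 7.07 × 530 × 10⁻³ = 697 kN.
Base metal (shear rupture): R_n/Ω = (1/2.0) × 0.6 × 450 × 14 × 530 × 10⁻³ = 1002 kN.
Governing: weld metal.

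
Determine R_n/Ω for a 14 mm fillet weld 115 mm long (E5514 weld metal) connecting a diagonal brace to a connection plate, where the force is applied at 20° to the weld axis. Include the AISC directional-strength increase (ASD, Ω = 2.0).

R_n/Ω ≈ 207 kN

E55XX → F_EXX = 550 MPa.
t_e = 0.707 × 14 = 9.898 mm; A_we = 9.898 × 115 = 1138 mm².
Directional factor: 1.0 + 0.5 sin^1.5(20°) = 1.1.
F_nw = 0.6 × 550 × 1.1 = 363 MPa.
R_n/Ω = (363 × 1138) / 2.0 × 10⁻³ = 206.6 kN.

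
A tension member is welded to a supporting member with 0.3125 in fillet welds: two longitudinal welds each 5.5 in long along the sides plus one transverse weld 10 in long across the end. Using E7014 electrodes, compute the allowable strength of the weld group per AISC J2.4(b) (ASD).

E70XX → F_EXX = 70 ksi.
t_e = 0.707 × 0.3125 = 0.2209 in.
R_nwl = 0.6 × 70 × 0.2209 × 11 = 102.1 kip (longitudinal, 2 welds).
R_nwt = 0.6 × 70 × 0.2209 × 10 = 92.79 kip (transverse, base value).
(i) R_nwl + R_nwt = 194.9 kip; (ii) 0.85 R_nwl + 1.5 R_nwt = 226 kip.
R_n = max = 226 kip [governs: (ii)]; R_n/Ω = 113 kip.

R_n/Ω ≈ 113 kip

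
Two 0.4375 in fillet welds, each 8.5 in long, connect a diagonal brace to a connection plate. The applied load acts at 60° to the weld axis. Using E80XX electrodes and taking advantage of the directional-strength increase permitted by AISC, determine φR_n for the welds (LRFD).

E80XX → F_EXX = 80 ksi.
t_e = 0.707 × 0.4375 = 0.3093 in; A_we = 0.3093 × 17 = 5.258 in².
Directional factor: 1.0 + 0.5 sin^1.5(60°) = 1.403.
F_nw = 0.6 × 80 × 1.403 = 67.34 ksi.
φR_n = 0.75 × 67.34 × 5.258 = 265.6 kips.

φR_n ≈ 266 kips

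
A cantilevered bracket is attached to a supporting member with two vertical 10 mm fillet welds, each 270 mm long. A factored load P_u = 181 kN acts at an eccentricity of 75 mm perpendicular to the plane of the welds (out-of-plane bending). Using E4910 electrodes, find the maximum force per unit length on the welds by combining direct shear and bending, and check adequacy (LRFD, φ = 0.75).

f_max ≈ 651 N/mm; adequate

E49XX → F_EXX = 490 MPa.
L_w = 2 × 270 = 540 mm; section modulus (unit throat) S = 2 × L²/6 = 24300 mm².
Direct shear f_v = P/L_w = 181×10³/540 = 335.2 N/mm.
Moment M = P × e = 181×10³ × 75 = 13575000 N·mm; bending f_b = M/S = 558.6 N/mm.
f_max = √(f_v² + f_b²) = √(335.2² + 558.6²) = 651.5 N/mm.
φr_n = 0.75 × 0.6 × 490 × (0.707 × 10) = 1559 N/mm → adequate.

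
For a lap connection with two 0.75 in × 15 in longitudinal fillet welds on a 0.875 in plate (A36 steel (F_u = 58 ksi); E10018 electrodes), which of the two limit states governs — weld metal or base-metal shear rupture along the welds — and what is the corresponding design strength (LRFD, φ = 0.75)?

φR_n ≈ 685 kips (base-metal shear rupture governs)

E100XX → F_EXX = 100 ksi.
t_e = 0.707 × 0.75 = 0.5302 in; L = 30 in.
Weld metal: φR_n = 0.75 × 0.6 × 100 × 0.5302 × 30 = 715.8 kips.
Base metal (shear rupture): φR_n = 0.75 × 0.6 × 58 × 0.875 × 30 = 685.1 kips.
Governing: base-metal shear rupture.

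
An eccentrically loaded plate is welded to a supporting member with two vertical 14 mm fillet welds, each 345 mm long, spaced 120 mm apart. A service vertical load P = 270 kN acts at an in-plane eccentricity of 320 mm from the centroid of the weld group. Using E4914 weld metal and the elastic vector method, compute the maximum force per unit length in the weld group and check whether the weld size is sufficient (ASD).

E49XX → F_EXX = 490 MPa.
Total weld length L_w = 690 mm. Treat welds as unit-width lines.
Polar moment about centroid: J = 2[d³/12 + d(b/2)²] = 2[345³/12 + 345×60²] = 9328000 mm³.
Direct shear f_v = P/L_w = 270×10³ / 690 = 391.3 N/mm (vertical).
Torsion M = P·e = 270×10³ × 320 = 86400000 N·mm.
Critical point at (x, y) = (60, 172.5) from centroid. f_tx = M·y/J = 1598 N/mm; f_ty = M·x/J = 555.7 N/mm.
Resultant f_max = √[f_tx² + (f_v + f_ty)²] = √[1598² + (391.3 + 555.7)²] = 1857 N/mm.
Capacity per unit length: r_n/Ω = (1/2.0) × 0.6 × 490 × (0.707 × 14) = 1455 N/mm.
1857 > 1455 → NOT adequate.

f_max ≈ 1860 N/mm; NOT adequate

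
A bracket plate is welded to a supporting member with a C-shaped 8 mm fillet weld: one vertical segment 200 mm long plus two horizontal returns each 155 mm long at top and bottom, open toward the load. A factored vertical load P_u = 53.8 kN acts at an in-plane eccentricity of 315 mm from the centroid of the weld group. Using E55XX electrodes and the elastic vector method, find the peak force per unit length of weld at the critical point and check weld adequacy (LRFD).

f_max ≈ 569 N/mm; adequate

E55XX → F_EXX = 550 MPa.
Total weld length L_w = 510 mm. Treat welds as unit-width lines.
Centroid: x̄ = 2×155×77.5 / 510 = 47.11 mm from the vertical weld.
Polar moment about centroid: J = I_x + I_y = [200³/12 + 2×155×100²] + [200×47.11² + 2(155³/12 + 155×30.39²)] = 5117000 mm³.
Direct shear f_v = P/L_w = 53.8×10³ / 510 = 105.5 N/mm (vertical).
Torsion M = P·e = 53.8×10³ × 315 = 16947000 N·mm.
Critical point at (x, y) = (107.9, 100) from centroid. f_tx = M·y/J = 331.2 N/mm; f_ty = M·x/J = 357.3 N/mm.
Resultant f_max = √[f_tx² + (f_v + f_ty)²] = √[331.2² + (105.5 + 357.3)²] = 569.1 N/mm.
Capacity per unit length: φr_n = 0.75 × 0.6 × 550 × (0.707 × 8) = 1400 N/mm.
569.1 ≤ 1400 → adequate.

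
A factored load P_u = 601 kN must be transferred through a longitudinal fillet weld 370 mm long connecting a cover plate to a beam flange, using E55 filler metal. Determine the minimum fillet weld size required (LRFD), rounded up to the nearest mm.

E55XX → F_EXX = 550 MPa.
Total weld length L = 370 mm.
Required throat t_e = P_u / (φ × 0.6 F_EXX × L) = 601 / (0.75 × 0.6 × 550 × 370 × 10⁻³) = 6.563 mm.
Required leg w = t_e / 0.707 = 9.283 mm → use 10 mm.

w = 10 mm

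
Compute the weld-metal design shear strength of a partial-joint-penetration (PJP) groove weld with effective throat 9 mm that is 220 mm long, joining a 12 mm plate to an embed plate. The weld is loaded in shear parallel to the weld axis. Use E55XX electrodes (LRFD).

E55XX → F_EXX = 550 MPa.
Effective throat (given) t_e = 9 mm.
A_we = 9 × 220 = 1980 mm².
F_nw = 0.6 F_EXX = 330 MPa.
φR_n = 0.75 × 330 × 1980 × 10⁻³ = 490 kN.

φR_n ≈ 490 kN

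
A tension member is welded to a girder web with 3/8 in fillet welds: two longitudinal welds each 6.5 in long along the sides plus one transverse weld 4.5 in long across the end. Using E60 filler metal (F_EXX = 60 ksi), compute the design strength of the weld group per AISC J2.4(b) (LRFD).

t_e = 0.707 × 0.375 = 0.2651 in.
R_nwl = 0.6 × 60 × 0.2651 × 13 = 124.1 kips (longitudinal, 2 welds).
R_nwt = 0.6 × 60 × 0.2651 × 4.5 = 42.95 kips (transverse, base value).
(i) R_nwl + R_nwt = 167 kips; (ii) 0.85 R_nwl + 1.5 R_nwt = 169.9 kips.
R_n = max = 169.9 kips [governs: (ii)]; φR_n = 127.4 kips.

φR_n ≈ 127 kips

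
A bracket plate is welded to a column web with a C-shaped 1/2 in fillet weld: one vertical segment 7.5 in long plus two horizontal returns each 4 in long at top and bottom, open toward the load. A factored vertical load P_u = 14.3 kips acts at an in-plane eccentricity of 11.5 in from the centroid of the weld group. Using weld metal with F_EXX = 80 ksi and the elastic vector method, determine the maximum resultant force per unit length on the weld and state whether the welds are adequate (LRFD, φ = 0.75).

f_max ≈ 5.15 kip/in; adequate

Total weld length L_w = 15.5 in. Treat welds as unit-width lines.
Centroid: x̄ = 2×4×2 / 15.5 = 1.032 in from the vertical weld.
Polar moment about centroid: J = I_x + I_y = [7.5³/12 + 2×4×3.75²] + [7.5×1.032² + 2(4³/12 + 4×0.9677²)] = 173.8 in³.
Direct shear f_v = P/L_w = 14.3 / 15.5 = 0.9226 kip/in (vertical).
Torsion M = P·e = 14.3 × 11.5 = 164.45 kip·in.
Critical point at (x, y) = (2.968, 3.75) from centroid. f_tx = M·y/J = 3.548 kip/in; f_ty = M·x/J = 2.808 kip/in.
Resultant f_max = √[f_tx² + (f_v + f_ty)²] = √[3.548² + (0.9226 + 2.808)²] = 5.148 kip/in.
Capacity per unit length: φr_n = 0.75 × 0.6 × 80 × (0.707 × 0.5) = 12.73 kip/in.
5.148 ≤ 12.73 → adequate.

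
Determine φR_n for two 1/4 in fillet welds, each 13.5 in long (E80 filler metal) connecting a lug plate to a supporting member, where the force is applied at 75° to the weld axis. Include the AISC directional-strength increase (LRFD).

E80XX → F_EXX = 80 ksi.
t_e = 0.707 × 0.25 = 0.1767 in; A_we = 0.1767 × 27 = 4.772 in².
Directional factor: 1.0 + 0.5 sin^1.5(75°) = 1.475.
F_nw = 0.6 × 80 × 1.475 = 70.78 ksi.
φR_n = 0.75 × 70.78 × 4.772 = 253.3 kips.

φR_n ≈ 253 kips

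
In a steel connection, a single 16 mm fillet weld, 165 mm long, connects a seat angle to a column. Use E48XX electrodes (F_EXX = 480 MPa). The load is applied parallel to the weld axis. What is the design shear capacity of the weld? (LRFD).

φR_n ≈ 403 kN

Effective throat t_e = 0.707 × 16 = 11.31 mm.
Total length L = 165 mm; A_we = 11.31 × 165 = 1866 mm².
F_nw = 0.6 F_EXX = 0.6 × 480 = 288 MPa.
φR_n = 0.75 × 288 × 1866 × 10⁻³ = 403.2 kN.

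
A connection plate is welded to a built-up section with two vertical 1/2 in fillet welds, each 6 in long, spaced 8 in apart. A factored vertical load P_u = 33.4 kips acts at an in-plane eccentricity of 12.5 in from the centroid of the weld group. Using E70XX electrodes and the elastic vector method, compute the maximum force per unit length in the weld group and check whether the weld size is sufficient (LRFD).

f_max ≈ 11.5 kip/in; NOT adequate

E70XX → F_EXX = 70 ksi.
Total weld length L_w = 12 in. Treat welds as unit-width lines.
Polar moment about centroid: J = 2[d³/12 + d(b/2)²] = 2[6³/12 + 6×4²] = 228 in³.
Direct shear f_v = P/L_w = 33.4 / 12 = 2.783 kip/in (vertical).
Torsion M = P·e = 33.4 × 12.5 = 417.5 kip·in.
Critical point at (x, y) = (4, 3) from centroid. f_tx = M·y/J = 5.493 kip/in; f_ty = M·x/J = 7.325 kip/in.
Resultant f_max = √[f_tx² + (f_v + f_ty)²] = √[5.493² + (2.783 + 7.325)²] = 11.5 kip/in.
Capacity per unit length: φr_n = 0.75 × 0.6 × 70 × (0.707 × 0.5) = 11.14 kip/in.
11.5 > 11.14 → NOT adequate.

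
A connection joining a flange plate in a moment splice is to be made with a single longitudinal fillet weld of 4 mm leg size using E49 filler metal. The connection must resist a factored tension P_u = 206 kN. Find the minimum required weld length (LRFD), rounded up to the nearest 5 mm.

L = 335 mm

E49XX → F_EXX = 490 MPa.
Throat t_e = 0.707 × 4 = 2.828 mm.
φr_n = 0.75 × 0.6 × 490 × 2.828 × 10⁻³ = 0.6236 kN/mm.
L_req = P_u / φr_n = 206 / 0.6236 = 330.4 mm total.
Round up → use L = 335 mm.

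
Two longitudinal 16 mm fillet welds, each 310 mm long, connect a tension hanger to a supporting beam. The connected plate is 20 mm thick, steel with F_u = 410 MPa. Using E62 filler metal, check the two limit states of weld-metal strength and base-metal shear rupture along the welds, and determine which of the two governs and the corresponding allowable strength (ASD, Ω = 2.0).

R_n/Ω ≈ 1300 kN (weld metal governs)

E62XX → F_EXX = 620 MPa.
t_e = 0.707 × 16 = 11.31 mm; L = 620 mm.
Weld metal: R_n/Ω = (1/2.0) × 0.6 × 620 × 11.31 × 620 × 10⁻³ = 1304 kN.
Base metal (shear rupture): R_n/Ω = (1/2.0) × 0.6 × 410 × 20 × 620 × 10⁻³ = 1525 kN.
Governing: weld metal.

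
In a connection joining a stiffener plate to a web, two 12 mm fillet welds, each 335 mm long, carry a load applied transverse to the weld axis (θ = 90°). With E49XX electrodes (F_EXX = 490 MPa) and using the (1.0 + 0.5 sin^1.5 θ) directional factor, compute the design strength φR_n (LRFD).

φR_n ≈ 1880 kN

t_e = 0.707 × 12 = 8.484 mm; A_we = 8.484 × 670 = 5684 mm².
Directional factor: 1.0 + 0.5 sin^1.5(90°) = 1.5.
F_nw = 0.6 × 490 × 1.5 = 441 MPa.
φR_n = 0.75 × 441 × 5684 × 10⁻³ = 1880 kN.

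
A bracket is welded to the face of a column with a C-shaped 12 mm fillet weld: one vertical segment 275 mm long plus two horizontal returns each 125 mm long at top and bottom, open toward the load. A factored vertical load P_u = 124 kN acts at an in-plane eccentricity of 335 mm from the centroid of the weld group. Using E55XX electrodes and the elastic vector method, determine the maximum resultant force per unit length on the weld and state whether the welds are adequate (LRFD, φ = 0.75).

E55XX → F_EXX = 550 MPa.
Total weld length L_w = 525 mm. Treat welds as unit-width lines.
Centroid: x̄ = 2×125×62.5 / 525 = 29.76 mm from the vertical weld.
Polar moment about centroid: J = I_x + I_y = [275³/12 + 2×125×137.5²] + [275×29.76² + 2(125³/12 + 125×32.74²)] = 7297000 mm³.
Direct shear f_v = P/L_w = 124×10³ / 525 = 236.2 N/mm (vertical).
Torsion M = P·e = 124×10³ × 335 = 41540000 N·mm.
Critical point at (x, y) = (95.24, 137.5) from centroid. f_tx = M·y/J = 782.8 N/mm; f_ty = M·x/J = 542.2 N/mm.
Resultant f_max = √[f_tx² + (f_v + f_ty)²] = √[782.8² + (236.2 + 542.2)²] = 1104 N/mm.
Capacity per unit length: φr_n = 0.75 × 0.6 × 550 × (0.707 × 12) = 2100 N/mm.
1104 ≤ 2100 → adequate.

f_max ≈ 1100 N/mm; adequate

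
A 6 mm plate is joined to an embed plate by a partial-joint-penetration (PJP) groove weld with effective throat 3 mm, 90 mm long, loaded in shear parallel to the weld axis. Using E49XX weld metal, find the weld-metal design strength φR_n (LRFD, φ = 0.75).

φR_n ≈ 59.5 kN

E49XX → F_EXX = 490 MPa.
Effective throat (given) t_e = 3 mm.
A_we = 3 × 90 = 270 mm².
F_nw = 0.6 F_EXX = 294 MPa.
φR_n = 0.75 × 294 × 270 × 10⁻³ = 59.53 kN.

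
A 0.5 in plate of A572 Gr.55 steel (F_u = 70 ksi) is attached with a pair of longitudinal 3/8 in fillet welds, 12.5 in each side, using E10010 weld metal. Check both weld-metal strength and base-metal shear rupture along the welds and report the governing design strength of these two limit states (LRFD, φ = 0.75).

φR_n ≈ 298 kip (weld metal governs)

E100XX → F_EXX = 100 ksi.
t_e = 0.707 × 0.375 = 0.2651 in; L = 25 in.
Weld metal: φR_n = 0.75 × 0.6 × 100 × 0.2651 × 25 = 298.3 kip.
Base metal (shear rupture): φR_n = 0.75 × 0.6 × 70 × 0.5 × 25 = 393.8 kip.
Governing: weld metal.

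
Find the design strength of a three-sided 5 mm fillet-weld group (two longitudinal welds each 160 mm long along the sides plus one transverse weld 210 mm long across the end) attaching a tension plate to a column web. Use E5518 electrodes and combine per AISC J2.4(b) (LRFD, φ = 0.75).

φR_n ≈ 514 kN

E55XX → F_EXX = 550 MPa.
t_e = 0.707 × 5 = 3.535 mm.
R_nwl = 0.6 × 550 × 3.535 × 320 × 10⁻³ = 373.3 kN (longitudinal, 2 welds).
R_nwt = 0.6 × 550 × 3.535 × 210 × 10⁻³ = 245 kN (transverse, base value).
(i) R_nwl + R_nwt = 618.3 kN; (ii) 0.85 R_nwl + 1.5 R_nwt = 684.8 kN.
R_n = max = 684.8 kN [governs: (ii)]; φR_n = 513.6 kN.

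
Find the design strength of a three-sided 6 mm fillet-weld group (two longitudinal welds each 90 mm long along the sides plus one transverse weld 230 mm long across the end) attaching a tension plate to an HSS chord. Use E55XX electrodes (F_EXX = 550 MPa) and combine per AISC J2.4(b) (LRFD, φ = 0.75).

φR_n ≈ 523 kN

t_e = 0.707 × 6 = 4.242 mm.
R_nwl = 0.6 × 550 × 4.242 × 180 × 10⁻³ = 252 kN (longitudinal, 2 welds).
R_nwt = 0.6 × 550 × 4.242 × 230 × 10⁻³ = 322 kN (transverse, base value).
(i) R_nwl + R_nwt = 573.9 kN; (ii) 0.85 R_nwl + 1.5 R_nwt = 697.1 kN.
R_n = max = 697.1 kN [governs: (ii)]; φR_n = 522.8 kN.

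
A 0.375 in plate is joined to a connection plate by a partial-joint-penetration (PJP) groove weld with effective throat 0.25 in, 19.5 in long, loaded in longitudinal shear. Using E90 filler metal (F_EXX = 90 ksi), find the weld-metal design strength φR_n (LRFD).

φR_n ≈ 197 kip

Effective throat (given) t_e = 0.25 in.
A_we = 0.25 × 19.5 = 4.875 in².
F_nw = 0.6 F_EXX = 54 ksi.
φR_n = 0.75 × 54 × 4.875 = 197.4 kip.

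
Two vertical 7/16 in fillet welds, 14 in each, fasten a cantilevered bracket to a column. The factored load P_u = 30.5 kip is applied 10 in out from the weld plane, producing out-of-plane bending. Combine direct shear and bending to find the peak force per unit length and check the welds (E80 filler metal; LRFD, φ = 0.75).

f_max ≈ 4.79 kip/in; adequate

E80XX → F_EXX = 80 ksi.
L_w = 2 × 14 = 28 in; section modulus (unit throat) S = 2 × L²/6 = 65.33 in².
Direct shear f_v = P/L_w = 30.5/28 = 1.089 kip/in.
Moment M = P × e = 30.5 × 10 = 305 kip·in; bending f_b = M/S = 4.668 kip/in.
f_max = √(f_v² + f_b²) = √(1.089² + 4.668²) = 4.794 kip/in.
φr_n = 0.75 × 0.6 × 80 × (0.707 × 0.4375) = 11.14 kip/in → adequate.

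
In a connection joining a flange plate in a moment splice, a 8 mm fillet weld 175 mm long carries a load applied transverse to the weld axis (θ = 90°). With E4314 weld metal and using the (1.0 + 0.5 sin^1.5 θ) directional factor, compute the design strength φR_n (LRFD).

E43XX → F_EXX = 430 MPa.
t_e = 0.707 × 8 = 5.656 mm; A_we = 5.656 × 175 = 989.8 mm².
Directional factor: 1.0 + 0.5 sin^1.5(90°) = 1.5.
F_nw = 0.6 × 430 × 1.5 = 387 MPa.
φR_n = 0.75 × 387 × 989.8 × 10⁻³ = 287.3 kN.

φR_n ≈ 287 kN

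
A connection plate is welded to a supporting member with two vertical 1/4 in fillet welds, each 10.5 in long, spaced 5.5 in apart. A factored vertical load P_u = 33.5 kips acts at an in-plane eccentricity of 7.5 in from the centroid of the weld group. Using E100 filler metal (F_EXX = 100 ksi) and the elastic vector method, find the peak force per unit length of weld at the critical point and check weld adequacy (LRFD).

f_max ≈ 5.17 kip/in; adequate

Total weld length L_w = 21 in. Treat welds as unit-width lines.
Polar moment about centroid: J = 2[d³/12 + d(b/2)²] = 2[10.5³/12 + 10.5×2.75²] = 351.8 in³.
Direct shear f_v = P/L_w = 33.5 / 21 = 1.595 kip/in (vertical).
Torsion M = P·e = 33.5 × 7.5 = 251.25 kip·in.
Critical point at (x, y) = (2.75, 5.25) from centroid. f_tx = M·y/J = 3.75 kip/in; f_ty = M·x/J = 1.964 kip/in.
Resultant f_max = √[f_tx² + (f_v + f_ty)²] = √[3.75² + (1.595 + 1.964)²] = 5.17 kip/in.
Capacity per unit length: φr_n = 0.75 × 0.6 × 100 × (0.707 × 0.25) = 7.954 kip/in.
5.17 ≤ 7.954 → adequate.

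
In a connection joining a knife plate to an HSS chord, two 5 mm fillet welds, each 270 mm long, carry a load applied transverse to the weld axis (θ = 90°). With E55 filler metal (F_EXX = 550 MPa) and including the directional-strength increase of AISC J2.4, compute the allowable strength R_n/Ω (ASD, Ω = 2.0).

t_e = 0.707 × 5 = 3.535 mm; A_we = 3.535 × 540 = 1909 mm².
Directional factor: 1.0 + 0.5 sin^1.5(90°) = 1.5.
F_nw = 0.6 × 550 × 1.5 = 495 MPa.
R_n/Ω = (495 × 1909) / 2.0 × 10⁻³ = 472.5 kN.

R_n/Ω ≈ 472 kN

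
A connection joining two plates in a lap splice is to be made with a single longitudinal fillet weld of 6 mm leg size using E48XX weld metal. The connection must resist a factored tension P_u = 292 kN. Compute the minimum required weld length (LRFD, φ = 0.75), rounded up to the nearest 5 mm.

E48XX → F_EXX = 480 MPa.
Throat t_e = 0.707 × 6 = 4.242 mm.
φr_n = 0.75 × 0.6 × 480 × 4.242 × 10⁻³ = 0.9163 kN/mm.
L_req = P_u / φr_n = 292 / 0.9163 = 318.7 mm total.
Round up → use L = 320 mm.

L = 320 mm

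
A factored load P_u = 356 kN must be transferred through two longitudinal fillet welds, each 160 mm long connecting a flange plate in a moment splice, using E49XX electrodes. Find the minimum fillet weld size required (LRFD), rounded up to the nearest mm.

E49XX → F_EXX = 490 MPa.
Total weld length L = 320 mm.
Required throat t_e = P_u / (φ × 0.6 F_EXX × L) = 356 / (0.75 × 0.6 × 490 × 320 × 10⁻³) = 5.045 mm.
Required leg w = t_e / 0.707 = 7.136 mm → use 8 mm.

w = 8 mm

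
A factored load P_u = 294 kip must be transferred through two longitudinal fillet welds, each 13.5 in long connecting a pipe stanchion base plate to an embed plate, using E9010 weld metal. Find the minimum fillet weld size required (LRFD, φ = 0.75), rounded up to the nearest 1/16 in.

w = 7/16 in

E90XX → F_EXX = 90 ksi.
Total weld length L = 27 in.
Required throat t_e = P_u / (φ × 0.6 F_EXX × L) = 294 / (0.75 × 0.6 × 90 × 27) = 0.2689 in.
Required leg w = t_e / 0.707 = 0.3803 in → use 7/16 in.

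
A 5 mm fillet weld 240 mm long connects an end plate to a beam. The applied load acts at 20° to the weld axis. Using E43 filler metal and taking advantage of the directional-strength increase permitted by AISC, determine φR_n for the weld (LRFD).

φR_n ≈ 181 kN

E43XX → F_EXX = 430 MPa.
t_e = 0.707 × 5 = 3.535 mm; A_we = 3.535 × 240 = 848.4 mm².
Directional factor: 1.0 + 0.5 sin^1.5(20°) = 1.1.
F_nw = 0.6 × 430 × 1.1 = 283.8 MPa.
φR_n = 0.75 × 283.8 × 848.4 × 10⁻³ = 180.6 kN.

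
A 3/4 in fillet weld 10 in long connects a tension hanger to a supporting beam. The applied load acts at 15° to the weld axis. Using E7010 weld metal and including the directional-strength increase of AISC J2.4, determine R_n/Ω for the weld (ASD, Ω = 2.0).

E70XX → F_EXX = 70 ksi.
t_e = 0.707 × 0.75 = 0.5302 in; A_we = 0.5302 × 10 = 5.303 in².
Directional factor: 1.0 + 0.5 sin^1.5(15°) = 1.066.
F_nw = 0.6 × 70 × 1.066 = 44.77 ksi.
R_n/Ω = (44.77 × 5.303) / 2.0 = 118.7 kip.

R_n/Ω ≈ 119 kip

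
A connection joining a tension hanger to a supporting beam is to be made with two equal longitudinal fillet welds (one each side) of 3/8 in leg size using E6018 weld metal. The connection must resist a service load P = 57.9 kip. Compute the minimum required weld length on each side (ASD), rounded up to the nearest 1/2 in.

E60XX → F_EXX = 60 ksi.
Throat t_e = 0.707 × 0.375 = 0.2651 in.
r_n/Ω = (0.6 × 60 × 0.2651) / 2.0 = 4.772 kip/in.
L_req = P / (r_n/Ω) = 57.9 / 4.772 = 12.13 in total.
Per side: 12.13 / 2 = 6.066 in.
Round up → use L = 6.5 in on each side.

L = 6.5 in on each side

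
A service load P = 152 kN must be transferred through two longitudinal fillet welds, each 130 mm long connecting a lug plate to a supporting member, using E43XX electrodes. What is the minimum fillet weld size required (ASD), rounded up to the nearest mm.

E43XX → F_EXX = 430 MPa.
Total weld length L = 260 mm.
Required throat t_e = P × Ω / (0.6 F_EXX × L) = 152 × 2.0 / (0.6 × 430 × 260 × 10⁻³) = 4.532 mm.
Required leg w = t_e / 0.707 = 6.41 mm → use 7 mm.

w = 7 mm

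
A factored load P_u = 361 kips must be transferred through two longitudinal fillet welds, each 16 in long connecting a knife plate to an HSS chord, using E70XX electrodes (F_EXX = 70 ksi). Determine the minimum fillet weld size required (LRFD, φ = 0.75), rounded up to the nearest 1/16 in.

Total weld length L = 32 in.
Required throat t_e = P_u / (φ × 0.6 F_EXX × L) = 361 / (0.75 × 0.6 × 70 × 32) = 0.3581 in.
Required leg w = t_e / 0.707 = 0.5066 in → use 9/16 in.

w = 9/16 in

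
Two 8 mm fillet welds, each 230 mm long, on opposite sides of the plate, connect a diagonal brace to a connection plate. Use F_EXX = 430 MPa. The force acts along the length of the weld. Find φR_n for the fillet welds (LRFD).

Effective throat t_e = 0.707 × 8 = 5.656 mm.
Total length L = 460 mm; A_we = 5.656 × 460 = 2602 mm².
F_nw = 0.6 F_EXX = 0.6 × 430 = 258 MPa.
φR_n = 0.75 × 258 × 2602 × 10⁻³ = 503.4 kN.

φR_n ≈ 503 kN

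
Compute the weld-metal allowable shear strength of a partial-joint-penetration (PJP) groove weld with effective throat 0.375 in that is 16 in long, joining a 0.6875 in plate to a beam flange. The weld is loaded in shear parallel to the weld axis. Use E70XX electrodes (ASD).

E70XX → F_EXX = 70 ksi.
Effective throat (given) t_e = 0.375 in.
A_we = 0.375 × 16 = 6 in².
F_nw = 0.6 F_EXX = 42 ksi.
R_n/Ω = (42 × 6) / 2.0 = 126 kips.

R_n/Ω ≈ 126 kips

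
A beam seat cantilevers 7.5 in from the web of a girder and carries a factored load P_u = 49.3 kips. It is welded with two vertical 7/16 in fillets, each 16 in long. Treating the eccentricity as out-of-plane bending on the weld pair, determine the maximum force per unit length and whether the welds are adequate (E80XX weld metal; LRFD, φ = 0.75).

E80XX → F_EXX = 80 ksi.
L_w = 2 × 16 = 32 in; section modulus (unit throat) S = 2 × L²/6 = 85.33 in².
Direct shear f_v = P/L_w = 49.3/32 = 1.541 kip/in.
Moment M = P × e = 49.3 × 7.5 = 369.75 kip·in; bending f_b = M/S = 4.333 kip/in.
f_max = √(f_v² + f_b²) = √(1.541² + 4.333²) = 4.599 kip/in.
φr_n = 0.75 × 0.6 × 80 × (0.707 × 0.4375) = 11.14 kip/in → adequate.

f_max ≈ 4.6 kip/in; adequate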